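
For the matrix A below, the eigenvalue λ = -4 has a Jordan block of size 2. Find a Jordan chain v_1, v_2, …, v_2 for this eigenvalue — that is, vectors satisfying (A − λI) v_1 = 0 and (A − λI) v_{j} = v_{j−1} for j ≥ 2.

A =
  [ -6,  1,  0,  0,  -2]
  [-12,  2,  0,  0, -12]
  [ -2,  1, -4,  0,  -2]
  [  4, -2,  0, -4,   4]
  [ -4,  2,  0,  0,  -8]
A Jordan chain for λ = -4 of length 2:
v_1 = (-2, -12, -2, 4, -4)ᵀ
v_2 = (1, 0, 0, 0, 0)ᵀ

Let N = A − (-4)·I. We want v_2 with N^2 v_2 = 0 but N^1 v_2 ≠ 0; then v_{j-1} := N · v_j for j = 2, …, 2.

Pick v_2 = (1, 0, 0, 0, 0)ᵀ.
Then v_1 = N · v_2 = (-2, -12, -2, 4, -4)ᵀ.

Sanity check: (A − (-4)·I) v_1 = (0, 0, 0, 0, 0)ᵀ = 0. ✓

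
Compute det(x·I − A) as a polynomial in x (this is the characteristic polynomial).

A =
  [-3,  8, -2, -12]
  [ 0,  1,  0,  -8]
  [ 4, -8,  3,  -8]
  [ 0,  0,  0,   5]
x^4 - 6*x^3 + 4*x^2 + 6*x - 5

Expanding det(x·I − A) (e.g. by cofactor expansion or by noting that A is similar to its Jordan form J, which has the same characteristic polynomial as A) gives
  χ_A(x) = x^4 - 6*x^3 + 4*x^2 + 6*x - 5
which factors as (x - 5)*(x - 1)^2*(x + 1). The eigenvalues (with algebraic multiplicities) are λ = -1 with multiplicity 1, λ = 1 with multiplicity 2, λ = 5 with multiplicity 1.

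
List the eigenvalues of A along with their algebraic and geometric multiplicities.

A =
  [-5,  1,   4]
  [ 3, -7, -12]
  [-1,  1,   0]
λ = -4: alg = 3, geom = 2

Step 1 — factor the characteristic polynomial to read off the algebraic multiplicities:
  χ_A(x) = (x + 4)^3

Step 2 — compute geometric multiplicities via the rank-nullity identity g(λ) = n − rank(A − λI):
  rank(A − (-4)·I) = 1, so dim ker(A − (-4)·I) = n − 1 = 2

Summary:
  λ = -4: algebraic multiplicity = 3, geometric multiplicity = 2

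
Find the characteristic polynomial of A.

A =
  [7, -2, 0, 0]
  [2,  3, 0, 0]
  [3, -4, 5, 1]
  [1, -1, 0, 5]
x^4 - 20*x^3 + 150*x^2 - 500*x + 625

Expanding det(x·I − A) (e.g. by cofactor expansion or by noting that A is similar to its Jordan form J, which has the same characteristic polynomial as A) gives
  χ_A(x) = x^4 - 20*x^3 + 150*x^2 - 500*x + 625
which factors as (x - 5)^4. The eigenvalues (with algebraic multiplicities) are λ = 5 with multiplicity 4.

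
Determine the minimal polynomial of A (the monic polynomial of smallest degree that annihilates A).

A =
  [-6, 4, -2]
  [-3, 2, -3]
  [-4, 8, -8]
x^2 + 8*x + 16

The characteristic polynomial is χ_A(x) = (x + 4)^3, so the eigenvalues are known. The minimal polynomial is
  m_A(x) = Π_λ (x − λ)^{k_λ}
where k_λ is the size of the *largest* Jordan block for λ (equivalently, the smallest k with (A − λI)^k v = 0 for every generalised eigenvector v of λ).

  λ = -4: largest Jordan block has size 2, contributing (x + 4)^2

So m_A(x) = (x + 4)^2 = x^2 + 8*x + 16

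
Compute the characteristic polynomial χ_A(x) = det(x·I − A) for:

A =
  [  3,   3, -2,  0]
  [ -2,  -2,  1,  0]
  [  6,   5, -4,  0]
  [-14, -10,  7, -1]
x^4 + 4*x^3 + 6*x^2 + 4*x + 1

Expanding det(x·I − A) (e.g. by cofactor expansion or by noting that A is similar to its Jordan form J, which has the same characteristic polynomial as A) gives
  χ_A(x) = x^4 + 4*x^3 + 6*x^2 + 4*x + 1
which factors as (x + 1)^4. The eigenvalues (with algebraic multiplicities) are λ = -1 with multiplicity 4.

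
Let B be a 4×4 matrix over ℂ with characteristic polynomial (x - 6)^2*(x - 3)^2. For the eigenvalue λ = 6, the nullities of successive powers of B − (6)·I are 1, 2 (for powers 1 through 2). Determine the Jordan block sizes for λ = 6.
Block sizes for λ = 6: [2]

From the dimensions of kernels of powers, the number of Jordan blocks of size at least j is d_j − d_{j−1} where d_j = dim ker(N^j) (with d_0 = 0). Computing the differences gives [1, 1].
The number of blocks of size exactly k is (#blocks of size ≥ k) − (#blocks of size ≥ k + 1), so the partition is: 1 block(s) of size 2.
In nonincreasing order the block sizes are [2].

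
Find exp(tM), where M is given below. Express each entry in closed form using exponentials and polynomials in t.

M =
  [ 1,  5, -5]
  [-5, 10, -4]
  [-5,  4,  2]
e^{tM} =
  [exp(t), exp(6*t) - exp(t), -exp(6*t) + exp(t)]
  [-exp(6*t) + exp(t), -t*exp(6*t) + 2*exp(6*t) - exp(t), t*exp(6*t) - exp(6*t) + exp(t)]
  [-exp(6*t) + exp(t), -t*exp(6*t) + exp(6*t) - exp(t), t*exp(6*t) + exp(t)]

Strategy: write M = P · J · P⁻¹ where J is a Jordan canonical form, so e^{tM} = P · e^{tJ} · P⁻¹, and e^{tJ} can be computed block-by-block.

M has Jordan form
J =
  [1, 0, 0]
  [0, 6, 1]
  [0, 0, 6]
(up to reordering of blocks).

Per-block formulas:
  For a 2×2 Jordan block J_2(6): exp(t · J_2(6)) = e^(6t)·(I + t·N), where N is the 2×2 nilpotent shift.
  For a 1×1 block at λ = 1: exp(t · [1]) = [e^(1t)].

After assembling e^{tJ} and conjugating by P, we get:

e^{tM} =
  [exp(t), exp(6*t) - exp(t), -exp(6*t) + exp(t)]
  [-exp(6*t) + exp(t), -t*exp(6*t) + 2*exp(6*t) - exp(t), t*exp(6*t) - exp(6*t) + exp(t)]
  [-exp(6*t) + exp(t), -t*exp(6*t) + exp(6*t) - exp(t), t*exp(6*t) + exp(t)]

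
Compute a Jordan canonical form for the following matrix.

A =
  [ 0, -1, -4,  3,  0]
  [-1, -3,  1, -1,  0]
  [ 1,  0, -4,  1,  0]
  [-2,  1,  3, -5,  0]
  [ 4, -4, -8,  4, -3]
J_2(-3) ⊕ J_2(-3) ⊕ J_1(-3)

The characteristic polynomial is
  det(x·I − A) = x^5 + 15*x^4 + 90*x^3 + 270*x^2 + 405*x + 243 = (x + 3)^5

Eigenvalues and multiplicities (the geometric multiplicity of λ is n − rank(A − λI), which equals the number of Jordan blocks for λ):
  λ = -3: algebraic multiplicity = 5, geometric multiplicity = 3

Determining the block sizes for each eigenvalue:
  λ = -3: with am = 5 and gm = 3, the partition is not yet determined (e.g. several partitions of 5 into 3 parts exist). Let N = A − (-3)·I. Computing rank(N^1) = 2, rank(N^2) = 0; the number of blocks of size ≥ j is rank(N^{j−1}) − rank(N^j), giving [3, 2]. So we have 2 block(s) of size 2, 1 block(s) of size 1 → block sizes [2, 2, 1]

Assembling the blocks gives a Jordan form
J =
  [-3,  1,  0,  0,  0]
  [ 0, -3,  0,  0,  0]
  [ 0,  0, -3,  1,  0]
  [ 0,  0,  0, -3,  0]
  [ 0,  0,  0,  0, -3]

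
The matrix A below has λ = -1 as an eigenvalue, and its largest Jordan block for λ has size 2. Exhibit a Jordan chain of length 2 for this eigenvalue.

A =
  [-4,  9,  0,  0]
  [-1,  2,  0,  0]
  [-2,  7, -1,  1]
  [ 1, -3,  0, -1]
A Jordan chain for λ = -1 of length 2:
v_1 = (-3, -1, -2, 1)ᵀ
v_2 = (1, 0, 0, 0)ᵀ

Let N = A − (-1)·I. We want v_2 with N^2 v_2 = 0 but N^1 v_2 ≠ 0; then v_{j-1} := N · v_j for j = 2, …, 2.

Pick v_2 = (1, 0, 0, 0)ᵀ.
Then v_1 = N · v_2 = (-3, -1, -2, 1)ᵀ.

Sanity check: (A − (-1)·I) v_1 = (0, 0, 0, 0)ᵀ = 0. ✓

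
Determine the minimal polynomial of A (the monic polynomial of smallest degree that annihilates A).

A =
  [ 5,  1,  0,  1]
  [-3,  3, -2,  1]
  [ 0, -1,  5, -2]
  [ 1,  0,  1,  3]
x^3 - 12*x^2 + 48*x - 64

The characteristic polynomial is χ_A(x) = (x - 4)^4, so the eigenvalues are known. The minimal polynomial is
  m_A(x) = Π_λ (x − λ)^{k_λ}
where k_λ is the size of the *largest* Jordan block for λ (equivalently, the smallest k with (A − λI)^k v = 0 for every generalised eigenvector v of λ).

  λ = 4: largest Jordan block has size 3, contributing (x − 4)^3

So m_A(x) = (x - 4)^3 = x^3 - 12*x^2 + 48*x - 64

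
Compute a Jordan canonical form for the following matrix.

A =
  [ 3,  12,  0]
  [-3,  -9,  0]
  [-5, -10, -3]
J_2(-3) ⊕ J_1(-3)

The characteristic polynomial is
  det(x·I − A) = x^3 + 9*x^2 + 27*x + 27 = (x + 3)^3

Eigenvalues and multiplicities (the geometric multiplicity of λ is n − rank(A − λI), which equals the number of Jordan blocks for λ):
  λ = -3: algebraic multiplicity = 3, geometric multiplicity = 2

Determining the block sizes for each eigenvalue:
  λ = -3: 2 blocks summing to 3 forces exactly one block of size 2 and the rest size 1 → block sizes [2, 1]

Assembling the blocks gives a Jordan form
J =
  [-3,  1,  0]
  [ 0, -3,  0]
  [ 0,  0, -3]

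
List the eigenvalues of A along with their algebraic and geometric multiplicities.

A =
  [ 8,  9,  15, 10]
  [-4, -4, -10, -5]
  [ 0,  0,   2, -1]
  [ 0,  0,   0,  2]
λ = 2: alg = 4, geom = 2

Step 1 — factor the characteristic polynomial to read off the algebraic multiplicities:
  χ_A(x) = (x - 2)^4

Step 2 — compute geometric multiplicities via the rank-nullity identity g(λ) = n − rank(A − λI):
  rank(A − (2)·I) = 2, so dim ker(A − (2)·I) = n − 2 = 2

Summary:
  λ = 2: algebraic multiplicity = 4, geometric multiplicity = 2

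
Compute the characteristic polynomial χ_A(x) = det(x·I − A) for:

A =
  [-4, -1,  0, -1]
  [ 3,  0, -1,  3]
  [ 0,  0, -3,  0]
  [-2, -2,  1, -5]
x^4 + 12*x^3 + 54*x^2 + 108*x + 81

Expanding det(x·I − A) (e.g. by cofactor expansion or by noting that A is similar to its Jordan form J, which has the same characteristic polynomial as A) gives
  χ_A(x) = x^4 + 12*x^3 + 54*x^2 + 108*x + 81
which factors as (x + 3)^4. The eigenvalues (with algebraic multiplicities) are λ = -3 with multiplicity 4.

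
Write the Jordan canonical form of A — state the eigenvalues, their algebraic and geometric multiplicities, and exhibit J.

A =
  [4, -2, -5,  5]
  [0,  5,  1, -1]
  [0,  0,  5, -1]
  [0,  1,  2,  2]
J_3(4) ⊕ J_1(4)

The characteristic polynomial is
  det(x·I − A) = x^4 - 16*x^3 + 96*x^2 - 256*x + 256 = (x - 4)^4

Eigenvalues and multiplicities (the geometric multiplicity of λ is n − rank(A − λI), which equals the number of Jordan blocks for λ):
  λ = 4: algebraic multiplicity = 4, geometric multiplicity = 2

Determining the block sizes for each eigenvalue:
  λ = 4: with am = 4 and gm = 2, the partition is not yet determined (e.g. several partitions of 4 into 2 parts exist). Let N = A − (4)·I. Computing rank(N^1) = 2, rank(N^2) = 1, rank(N^3) = 0; the number of blocks of size ≥ j is rank(N^{j−1}) − rank(N^j), giving [2, 1, 1]. So we have 1 block(s) of size 3, 1 block(s) of size 1 → block sizes [3, 1]

Assembling the blocks gives a Jordan form
J =
  [4, 1, 0, 0]
  [0, 4, 1, 0]
  [0, 0, 4, 0]
  [0, 0, 0, 4]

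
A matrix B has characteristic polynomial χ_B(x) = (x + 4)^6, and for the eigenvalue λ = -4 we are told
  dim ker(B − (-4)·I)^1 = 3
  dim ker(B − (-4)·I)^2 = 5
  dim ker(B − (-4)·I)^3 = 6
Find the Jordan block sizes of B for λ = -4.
Block sizes for λ = -4: [3, 2, 1]

From the dimensions of kernels of powers, the number of Jordan blocks of size at least j is d_j − d_{j−1} where d_j = dim ker(N^j) (with d_0 = 0). Computing the differences gives [3, 2, 1].
The number of blocks of size exactly k is (#blocks of size ≥ k) − (#blocks of size ≥ k + 1), so the partition is: 1 block(s) of size 1, 1 block(s) of size 2, 1 block(s) of size 3.
In nonincreasing order the block sizes are [3, 2, 1].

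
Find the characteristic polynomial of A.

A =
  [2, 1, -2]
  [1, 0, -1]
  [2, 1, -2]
x^3

Expanding det(x·I − A) (e.g. by cofactor expansion or by noting that A is similar to its Jordan form J, which has the same characteristic polynomial as A) gives
  χ_A(x) = x^3
which factors as x^3. The eigenvalues (with algebraic multiplicities) are λ = 0 with multiplicity 3.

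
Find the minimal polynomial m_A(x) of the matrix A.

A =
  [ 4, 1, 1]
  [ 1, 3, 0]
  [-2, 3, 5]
x^3 - 12*x^2 + 48*x - 64

The characteristic polynomial is χ_A(x) = (x - 4)^3, so the eigenvalues are known. The minimal polynomial is
  m_A(x) = Π_λ (x − λ)^{k_λ}
where k_λ is the size of the *largest* Jordan block for λ (equivalently, the smallest k with (A − λI)^k v = 0 for every generalised eigenvector v of λ).

  λ = 4: largest Jordan block has size 3, contributing (x − 4)^3

So m_A(x) = (x - 4)^3 = x^3 - 12*x^2 + 48*x - 64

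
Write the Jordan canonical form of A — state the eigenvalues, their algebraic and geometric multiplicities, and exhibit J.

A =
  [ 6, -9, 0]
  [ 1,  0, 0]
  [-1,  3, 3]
J_2(3) ⊕ J_1(3)

The characteristic polynomial is
  det(x·I − A) = x^3 - 9*x^2 + 27*x - 27 = (x - 3)^3

Eigenvalues and multiplicities (the geometric multiplicity of λ is n − rank(A − λI), which equals the number of Jordan blocks for λ):
  λ = 3: algebraic multiplicity = 3, geometric multiplicity = 2

Determining the block sizes for each eigenvalue:
  λ = 3: 2 blocks summing to 3 forces exactly one block of size 2 and the rest size 1 → block sizes [2, 1]

Assembling the blocks gives a Jordan form
J =
  [3, 1, 0]
  [0, 3, 0]
  [0, 0, 3]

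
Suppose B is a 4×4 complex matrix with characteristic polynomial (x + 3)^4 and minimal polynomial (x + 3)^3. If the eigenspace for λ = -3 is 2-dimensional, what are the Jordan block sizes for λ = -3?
Block sizes for λ = -3: [3, 1]

Step 1 — from the characteristic polynomial, algebraic multiplicity of λ = -3 is 4. From dim ker(B − (-3)·I) = 2, there are exactly 2 Jordan blocks for λ = -3.
Step 2 — from the minimal polynomial, the factor (x + 3)^3 tells us the largest block for λ = -3 has size 3.
Step 3 — with total size 4, 2 blocks, and largest block 3, the block sizes (in nonincreasing order) are [3, 1].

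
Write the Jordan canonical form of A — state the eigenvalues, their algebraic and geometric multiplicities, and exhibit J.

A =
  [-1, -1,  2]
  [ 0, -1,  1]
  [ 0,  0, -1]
J_3(-1)

The characteristic polynomial is
  det(x·I − A) = x^3 + 3*x^2 + 3*x + 1 = (x + 1)^3

Eigenvalues and multiplicities (the geometric multiplicity of λ is n − rank(A − λI), which equals the number of Jordan blocks for λ):
  λ = -1: algebraic multiplicity = 3, geometric multiplicity = 1

Determining the block sizes for each eigenvalue:
  λ = -1: one block (gm = 1), so the single block has size am = 3 → block sizes [3]

Assembling the blocks gives a Jordan form
J =
  [-1,  1,  0]
  [ 0, -1,  1]
  [ 0,  0, -1]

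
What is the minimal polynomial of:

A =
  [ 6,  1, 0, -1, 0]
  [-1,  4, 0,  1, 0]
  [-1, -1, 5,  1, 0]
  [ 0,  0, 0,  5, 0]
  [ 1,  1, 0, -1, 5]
x^2 - 10*x + 25

The characteristic polynomial is χ_A(x) = (x - 5)^5, so the eigenvalues are known. The minimal polynomial is
  m_A(x) = Π_λ (x − λ)^{k_λ}
where k_λ is the size of the *largest* Jordan block for λ (equivalently, the smallest k with (A − λI)^k v = 0 for every generalised eigenvector v of λ).

  λ = 5: largest Jordan block has size 2, contributing (x − 5)^2

So m_A(x) = (x - 5)^2 = x^2 - 10*x + 25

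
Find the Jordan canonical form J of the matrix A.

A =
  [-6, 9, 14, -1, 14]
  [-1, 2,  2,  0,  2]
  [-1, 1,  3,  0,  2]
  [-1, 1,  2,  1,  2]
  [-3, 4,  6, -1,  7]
J_2(1) ⊕ J_1(1) ⊕ J_2(2)

The characteristic polynomial is
  det(x·I − A) = x^5 - 7*x^4 + 19*x^3 - 25*x^2 + 16*x - 4 = (x - 2)^2*(x - 1)^3

Eigenvalues and multiplicities (the geometric multiplicity of λ is n − rank(A − λI), which equals the number of Jordan blocks for λ):
  λ = 1: algebraic multiplicity = 3, geometric multiplicity = 2
  λ = 2: algebraic multiplicity = 2, geometric multiplicity = 1

Determining the block sizes for each eigenvalue:
  λ = 1: 2 blocks summing to 3 forces exactly one block of size 2 and the rest size 1 → block sizes [2, 1]
  λ = 2: one block (gm = 1), so the single block has size am = 2 → block sizes [2]

Assembling the blocks gives a Jordan form
J =
  [1, 1, 0, 0, 0]
  [0, 1, 0, 0, 0]
  [0, 0, 1, 0, 0]
  [0, 0, 0, 2, 1]
  [0, 0, 0, 0, 2]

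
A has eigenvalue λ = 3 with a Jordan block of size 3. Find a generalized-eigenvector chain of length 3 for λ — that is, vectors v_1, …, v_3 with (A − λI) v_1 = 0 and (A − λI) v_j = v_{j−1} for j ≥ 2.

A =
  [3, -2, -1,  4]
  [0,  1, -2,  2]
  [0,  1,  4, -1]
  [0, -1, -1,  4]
A Jordan chain for λ = 3 of length 3:
v_1 = (-1, 0, 0, 0)ᵀ
v_2 = (-2, -2, 1, -1)ᵀ
v_3 = (0, 1, 0, 0)ᵀ

Let N = A − (3)·I. We want v_3 with N^3 v_3 = 0 but N^2 v_3 ≠ 0; then v_{j-1} := N · v_j for j = 3, …, 2.

Pick v_3 = (0, 1, 0, 0)ᵀ.
Then v_2 = N · v_3 = (-2, -2, 1, -1)ᵀ.
Then v_1 = N · v_2 = (-1, 0, 0, 0)ᵀ.

Sanity check: (A − (3)·I) v_1 = (0, 0, 0, 0)ᵀ = 0. ✓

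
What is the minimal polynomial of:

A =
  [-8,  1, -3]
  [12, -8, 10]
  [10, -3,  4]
x^3 + 12*x^2 + 48*x + 64

The characteristic polynomial is χ_A(x) = (x + 4)^3, so the eigenvalues are known. The minimal polynomial is
  m_A(x) = Π_λ (x − λ)^{k_λ}
where k_λ is the size of the *largest* Jordan block for λ (equivalently, the smallest k with (A − λI)^k v = 0 for every generalised eigenvector v of λ).

  λ = -4: largest Jordan block has size 3, contributing (x + 4)^3

So m_A(x) = (x + 4)^3 = x^3 + 12*x^2 + 48*x + 64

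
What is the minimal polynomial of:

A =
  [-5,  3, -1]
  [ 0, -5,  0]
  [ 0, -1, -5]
x^3 + 15*x^2 + 75*x + 125

The characteristic polynomial is χ_A(x) = (x + 5)^3, so the eigenvalues are known. The minimal polynomial is
  m_A(x) = Π_λ (x − λ)^{k_λ}
where k_λ is the size of the *largest* Jordan block for λ (equivalently, the smallest k with (A − λI)^k v = 0 for every generalised eigenvector v of λ).

  λ = -5: largest Jordan block has size 3, contributing (x + 5)^3

So m_A(x) = (x + 5)^3 = x^3 + 15*x^2 + 75*x + 125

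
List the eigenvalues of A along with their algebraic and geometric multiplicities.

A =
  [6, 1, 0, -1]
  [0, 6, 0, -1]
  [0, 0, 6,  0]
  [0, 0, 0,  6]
λ = 6: alg = 4, geom = 2

Step 1 — factor the characteristic polynomial to read off the algebraic multiplicities:
  χ_A(x) = (x - 6)^4

Step 2 — compute geometric multiplicities via the rank-nullity identity g(λ) = n − rank(A − λI):
  rank(A − (6)·I) = 2, so dim ker(A − (6)·I) = n − 2 = 2

Summary:
  λ = 6: algebraic multiplicity = 4, geometric multiplicity = 2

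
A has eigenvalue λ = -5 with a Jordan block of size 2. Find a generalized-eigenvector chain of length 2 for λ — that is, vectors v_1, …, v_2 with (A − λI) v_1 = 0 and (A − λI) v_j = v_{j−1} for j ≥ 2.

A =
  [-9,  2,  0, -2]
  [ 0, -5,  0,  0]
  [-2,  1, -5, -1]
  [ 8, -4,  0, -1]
A Jordan chain for λ = -5 of length 2:
v_1 = (-4, 0, -2, 8)ᵀ
v_2 = (1, 0, 0, 0)ᵀ

Let N = A − (-5)·I. We want v_2 with N^2 v_2 = 0 but N^1 v_2 ≠ 0; then v_{j-1} := N · v_j for j = 2, …, 2.

Pick v_2 = (1, 0, 0, 0)ᵀ.
Then v_1 = N · v_2 = (-4, 0, -2, 8)ᵀ.

Sanity check: (A − (-5)·I) v_1 = (0, 0, 0, 0)ᵀ = 0. ✓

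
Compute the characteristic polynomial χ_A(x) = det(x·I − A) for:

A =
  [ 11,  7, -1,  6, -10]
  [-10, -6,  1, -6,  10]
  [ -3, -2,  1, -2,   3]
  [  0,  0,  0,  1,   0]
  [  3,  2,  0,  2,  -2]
x^5 - 5*x^4 + 10*x^3 - 10*x^2 + 5*x - 1

Expanding det(x·I − A) (e.g. by cofactor expansion or by noting that A is similar to its Jordan form J, which has the same characteristic polynomial as A) gives
  χ_A(x) = x^5 - 5*x^4 + 10*x^3 - 10*x^2 + 5*x - 1
which factors as (x - 1)^5. The eigenvalues (with algebraic multiplicities) are λ = 1 with multiplicity 5.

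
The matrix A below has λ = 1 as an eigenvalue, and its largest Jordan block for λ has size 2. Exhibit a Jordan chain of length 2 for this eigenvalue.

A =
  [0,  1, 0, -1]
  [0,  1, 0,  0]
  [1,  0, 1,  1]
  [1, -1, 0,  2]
A Jordan chain for λ = 1 of length 2:
v_1 = (-1, 0, 1, 1)ᵀ
v_2 = (1, 0, 0, 0)ᵀ

Let N = A − (1)·I. We want v_2 with N^2 v_2 = 0 but N^1 v_2 ≠ 0; then v_{j-1} := N · v_j for j = 2, …, 2.

Pick v_2 = (1, 0, 0, 0)ᵀ.
Then v_1 = N · v_2 = (-1, 0, 1, 1)ᵀ.

Sanity check: (A − (1)·I) v_1 = (0, 0, 0, 0)ᵀ = 0. ✓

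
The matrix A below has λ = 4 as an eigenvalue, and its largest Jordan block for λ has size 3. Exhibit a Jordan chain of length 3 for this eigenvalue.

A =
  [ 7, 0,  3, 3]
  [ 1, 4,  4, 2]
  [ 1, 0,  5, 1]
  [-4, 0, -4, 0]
A Jordan chain for λ = 4 of length 3:
v_1 = (0, -1, 0, 0)ᵀ
v_2 = (3, 1, 1, -4)ᵀ
v_3 = (1, 0, 0, 0)ᵀ

Let N = A − (4)·I. We want v_3 with N^3 v_3 = 0 but N^2 v_3 ≠ 0; then v_{j-1} := N · v_j for j = 3, …, 2.

Pick v_3 = (1, 0, 0, 0)ᵀ.
Then v_2 = N · v_3 = (3, 1, 1, -4)ᵀ.
Then v_1 = N · v_2 = (0, -1, 0, 0)ᵀ.

Sanity check: (A − (4)·I) v_1 = (0, 0, 0, 0)ᵀ = 0. ✓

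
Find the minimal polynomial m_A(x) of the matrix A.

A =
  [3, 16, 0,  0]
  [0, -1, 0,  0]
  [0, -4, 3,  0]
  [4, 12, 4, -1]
x^2 - 2*x - 3

The characteristic polynomial is χ_A(x) = (x - 3)^2*(x + 1)^2, so the eigenvalues are known. The minimal polynomial is
  m_A(x) = Π_λ (x − λ)^{k_λ}
where k_λ is the size of the *largest* Jordan block for λ (equivalently, the smallest k with (A − λI)^k v = 0 for every generalised eigenvector v of λ).

  λ = -1: largest Jordan block has size 1, contributing (x + 1)
  λ = 3: largest Jordan block has size 1, contributing (x − 3)

So m_A(x) = (x - 3)*(x + 1) = x^2 - 2*x - 3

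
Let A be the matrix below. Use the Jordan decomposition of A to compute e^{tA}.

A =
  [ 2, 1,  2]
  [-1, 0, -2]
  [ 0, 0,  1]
e^{tA} =
  [t*exp(t) + exp(t), t*exp(t), 2*t*exp(t)]
  [-t*exp(t), -t*exp(t) + exp(t), -2*t*exp(t)]
  [0, 0, exp(t)]

Strategy: write A = P · J · P⁻¹ where J is a Jordan canonical form, so e^{tA} = P · e^{tJ} · P⁻¹, and e^{tJ} can be computed block-by-block.

A has Jordan form
J =
  [1, 1, 0]
  [0, 1, 0]
  [0, 0, 1]
(up to reordering of blocks).

Per-block formulas:
  For a 2×2 Jordan block J_2(1): exp(t · J_2(1)) = e^(1t)·(I + t·N), where N is the 2×2 nilpotent shift.
  For a 1×1 block at λ = 1: exp(t · [1]) = [e^(1t)].

After assembling e^{tJ} and conjugating by P, we get:

e^{tA} =
  [t*exp(t) + exp(t), t*exp(t), 2*t*exp(t)]
  [-t*exp(t), -t*exp(t) + exp(t), -2*t*exp(t)]
  [0, 0, exp(t)]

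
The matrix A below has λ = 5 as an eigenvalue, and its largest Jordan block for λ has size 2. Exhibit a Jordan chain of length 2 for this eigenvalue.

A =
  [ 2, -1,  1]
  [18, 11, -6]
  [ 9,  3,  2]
A Jordan chain for λ = 5 of length 2:
v_1 = (-3, 18, 9)ᵀ
v_2 = (1, 0, 0)ᵀ

Let N = A − (5)·I. We want v_2 with N^2 v_2 = 0 but N^1 v_2 ≠ 0; then v_{j-1} := N · v_j for j = 2, …, 2.

Pick v_2 = (1, 0, 0)ᵀ.
Then v_1 = N · v_2 = (-3, 18, 9)ᵀ.

Sanity check: (A − (5)·I) v_1 = (0, 0, 0)ᵀ = 0. ✓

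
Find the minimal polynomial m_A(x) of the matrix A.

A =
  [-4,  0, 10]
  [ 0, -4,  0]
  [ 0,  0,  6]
x^2 - 2*x - 24

The characteristic polynomial is χ_A(x) = (x - 6)*(x + 4)^2, so the eigenvalues are known. The minimal polynomial is
  m_A(x) = Π_λ (x − λ)^{k_λ}
where k_λ is the size of the *largest* Jordan block for λ (equivalently, the smallest k with (A − λI)^k v = 0 for every generalised eigenvector v of λ).

  λ = -4: largest Jordan block has size 1, contributing (x + 4)
  λ = 6: largest Jordan block has size 1, contributing (x − 6)

So m_A(x) = (x - 6)*(x + 4) = x^2 - 2*x - 24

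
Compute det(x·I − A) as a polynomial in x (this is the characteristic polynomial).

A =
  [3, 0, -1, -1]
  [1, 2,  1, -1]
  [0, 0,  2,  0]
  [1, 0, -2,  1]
x^4 - 8*x^3 + 24*x^2 - 32*x + 16

Expanding det(x·I − A) (e.g. by cofactor expansion or by noting that A is similar to its Jordan form J, which has the same characteristic polynomial as A) gives
  χ_A(x) = x^4 - 8*x^3 + 24*x^2 - 32*x + 16
which factors as (x - 2)^4. The eigenvalues (with algebraic multiplicities) are λ = 2 with multiplicity 4.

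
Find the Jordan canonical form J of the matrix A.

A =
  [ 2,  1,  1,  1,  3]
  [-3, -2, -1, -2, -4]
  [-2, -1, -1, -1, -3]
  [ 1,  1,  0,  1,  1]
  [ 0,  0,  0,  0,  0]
J_2(0) ⊕ J_2(0) ⊕ J_1(0)

The characteristic polynomial is
  det(x·I − A) = x^5

Eigenvalues and multiplicities (the geometric multiplicity of λ is n − rank(A − λI), which equals the number of Jordan blocks for λ):
  λ = 0: algebraic multiplicity = 5, geometric multiplicity = 3

Determining the block sizes for each eigenvalue:
  λ = 0: with am = 5 and gm = 3, the partition is not yet determined (e.g. several partitions of 5 into 3 parts exist). Let N = A − (0)·I. Computing rank(N^1) = 2, rank(N^2) = 0; the number of blocks of size ≥ j is rank(N^{j−1}) − rank(N^j), giving [3, 2]. So we have 2 block(s) of size 2, 1 block(s) of size 1 → block sizes [2, 2, 1]

Assembling the blocks gives a Jordan form
J =
  [0, 1, 0, 0, 0]
  [0, 0, 0, 0, 0]
  [0, 0, 0, 1, 0]
  [0, 0, 0, 0, 0]
  [0, 0, 0, 0, 0]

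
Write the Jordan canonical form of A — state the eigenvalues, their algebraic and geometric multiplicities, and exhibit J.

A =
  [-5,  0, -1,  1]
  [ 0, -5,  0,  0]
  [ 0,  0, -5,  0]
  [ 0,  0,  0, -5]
J_2(-5) ⊕ J_1(-5) ⊕ J_1(-5)

The characteristic polynomial is
  det(x·I − A) = x^4 + 20*x^3 + 150*x^2 + 500*x + 625 = (x + 5)^4

Eigenvalues and multiplicities (the geometric multiplicity of λ is n − rank(A − λI), which equals the number of Jordan blocks for λ):
  λ = -5: algebraic multiplicity = 4, geometric multiplicity = 3

Determining the block sizes for each eigenvalue:
  λ = -5: 3 blocks summing to 4 forces exactly one block of size 2 and the rest size 1 → block sizes [2, 1, 1]

Assembling the blocks gives a Jordan form
J =
  [-5,  1,  0,  0]
  [ 0, -5,  0,  0]
  [ 0,  0, -5,  0]
  [ 0,  0,  0, -5]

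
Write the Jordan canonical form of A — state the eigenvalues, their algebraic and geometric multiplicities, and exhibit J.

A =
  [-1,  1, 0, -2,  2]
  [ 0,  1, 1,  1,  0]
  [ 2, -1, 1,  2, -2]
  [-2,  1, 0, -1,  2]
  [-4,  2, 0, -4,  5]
J_3(1) ⊕ J_1(1) ⊕ J_1(1)

The characteristic polynomial is
  det(x·I − A) = x^5 - 5*x^4 + 10*x^3 - 10*x^2 + 5*x - 1 = (x - 1)^5

Eigenvalues and multiplicities (the geometric multiplicity of λ is n − rank(A − λI), which equals the number of Jordan blocks for λ):
  λ = 1: algebraic multiplicity = 5, geometric multiplicity = 3

Determining the block sizes for each eigenvalue:
  λ = 1: with am = 5 and gm = 3, the partition is not yet determined (e.g. several partitions of 5 into 3 parts exist). Let N = A − (1)·I. Computing rank(N^1) = 2, rank(N^2) = 1, rank(N^3) = 0; the number of blocks of size ≥ j is rank(N^{j−1}) − rank(N^j), giving [3, 1, 1]. So we have 1 block(s) of size 3, 2 block(s) of size 1 → block sizes [3, 1, 1]

Assembling the blocks gives a Jordan form
J =
  [1, 1, 0, 0, 0]
  [0, 1, 1, 0, 0]
  [0, 0, 1, 0, 0]
  [0, 0, 0, 1, 0]
  [0, 0, 0, 0, 1]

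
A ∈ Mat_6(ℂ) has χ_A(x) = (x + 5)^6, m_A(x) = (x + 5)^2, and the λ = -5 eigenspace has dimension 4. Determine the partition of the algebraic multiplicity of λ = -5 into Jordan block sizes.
Block sizes for λ = -5: [2, 2, 1, 1]

Step 1 — from the characteristic polynomial, algebraic multiplicity of λ = -5 is 6. From dim ker(A − (-5)·I) = 4, there are exactly 4 Jordan blocks for λ = -5.
Step 2 — from the minimal polynomial, the factor (x + 5)^2 tells us the largest block for λ = -5 has size 2.
Step 3 — with total size 6, 4 blocks, and largest block 2, the block sizes (in nonincreasing order) are [2, 2, 1, 1].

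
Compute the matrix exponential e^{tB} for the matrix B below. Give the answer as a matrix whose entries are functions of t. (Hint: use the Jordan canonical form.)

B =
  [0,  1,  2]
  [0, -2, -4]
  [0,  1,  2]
e^{tB} =
  [1, t, 2*t]
  [0, 1 - 2*t, -4*t]
  [0, t, 2*t + 1]

Strategy: write B = P · J · P⁻¹ where J is a Jordan canonical form, so e^{tB} = P · e^{tJ} · P⁻¹, and e^{tJ} can be computed block-by-block.

B has Jordan form
J =
  [0, 1, 0]
  [0, 0, 0]
  [0, 0, 0]
(up to reordering of blocks).

Per-block formulas:
  For a 2×2 Jordan block J_2(0): exp(t · J_2(0)) = e^(0t)·(I + t·N), where N is the 2×2 nilpotent shift.
  For a 1×1 block at λ = 0: exp(t · [0]) = [e^(0t)].

After assembling e^{tJ} and conjugating by P, we get:

e^{tB} =
  [1, t, 2*t]
  [0, 1 - 2*t, -4*t]
  [0, t, 2*t + 1]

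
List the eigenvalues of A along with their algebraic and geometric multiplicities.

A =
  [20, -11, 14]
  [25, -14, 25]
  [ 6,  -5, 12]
λ = 6: alg = 3, geom = 1

Step 1 — factor the characteristic polynomial to read off the algebraic multiplicities:
  χ_A(x) = (x - 6)^3

Step 2 — compute geometric multiplicities via the rank-nullity identity g(λ) = n − rank(A − λI):
  rank(A − (6)·I) = 2, so dim ker(A − (6)·I) = n − 2 = 1

Summary:
  λ = 6: algebraic multiplicity = 3, geometric multiplicity = 1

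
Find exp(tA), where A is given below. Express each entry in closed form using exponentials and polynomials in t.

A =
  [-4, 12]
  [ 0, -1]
e^{tA} =
  [exp(-4*t), 4*exp(-t) - 4*exp(-4*t)]
  [0, exp(-t)]

Strategy: write A = P · J · P⁻¹ where J is a Jordan canonical form, so e^{tA} = P · e^{tJ} · P⁻¹, and e^{tJ} can be computed block-by-block.

A has Jordan form
J =
  [-4,  0]
  [ 0, -1]
(up to reordering of blocks).

Per-block formulas:
  For a 1×1 block at λ = -1: exp(t · [-1]) = [e^(-1t)].
  For a 1×1 block at λ = -4: exp(t · [-4]) = [e^(-4t)].

After assembling e^{tJ} and conjugating by P, we get:

e^{tA} =
  [exp(-4*t), 4*exp(-t) - 4*exp(-4*t)]
  [0, exp(-t)]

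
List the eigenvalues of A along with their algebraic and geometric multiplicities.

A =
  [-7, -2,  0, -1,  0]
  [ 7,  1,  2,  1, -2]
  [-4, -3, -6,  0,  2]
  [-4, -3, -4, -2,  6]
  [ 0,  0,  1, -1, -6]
λ = -4: alg = 5, geom = 2

Step 1 — factor the characteristic polynomial to read off the algebraic multiplicities:
  χ_A(x) = (x + 4)^5

Step 2 — compute geometric multiplicities via the rank-nullity identity g(λ) = n − rank(A − λI):
  rank(A − (-4)·I) = 3, so dim ker(A − (-4)·I) = n − 3 = 2

Summary:
  λ = -4: algebraic multiplicity = 5, geometric multiplicity = 2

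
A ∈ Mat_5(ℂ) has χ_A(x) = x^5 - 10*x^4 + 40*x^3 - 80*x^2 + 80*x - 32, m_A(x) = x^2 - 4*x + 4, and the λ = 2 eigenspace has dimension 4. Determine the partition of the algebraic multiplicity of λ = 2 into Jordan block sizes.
Block sizes for λ = 2: [2, 1, 1, 1]

Step 1 — from the characteristic polynomial, algebraic multiplicity of λ = 2 is 5. From dim ker(A − (2)·I) = 4, there are exactly 4 Jordan blocks for λ = 2.
Step 2 — from the minimal polynomial, the factor (x − 2)^2 tells us the largest block for λ = 2 has size 2.
Step 3 — with total size 5, 4 blocks, and largest block 2, the block sizes (in nonincreasing order) are [2, 1, 1, 1].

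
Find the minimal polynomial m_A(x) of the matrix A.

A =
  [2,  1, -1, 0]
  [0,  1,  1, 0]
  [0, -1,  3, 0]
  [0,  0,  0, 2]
x^2 - 4*x + 4

The characteristic polynomial is χ_A(x) = (x - 2)^4, so the eigenvalues are known. The minimal polynomial is
  m_A(x) = Π_λ (x − λ)^{k_λ}
where k_λ is the size of the *largest* Jordan block for λ (equivalently, the smallest k with (A − λI)^k v = 0 for every generalised eigenvector v of λ).

  λ = 2: largest Jordan block has size 2, contributing (x − 2)^2

So m_A(x) = (x - 2)^2 = x^2 - 4*x + 4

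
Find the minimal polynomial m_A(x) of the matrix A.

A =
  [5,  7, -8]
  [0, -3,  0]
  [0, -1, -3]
x^3 + x^2 - 21*x - 45

The characteristic polynomial is χ_A(x) = (x - 5)*(x + 3)^2, so the eigenvalues are known. The minimal polynomial is
  m_A(x) = Π_λ (x − λ)^{k_λ}
where k_λ is the size of the *largest* Jordan block for λ (equivalently, the smallest k with (A − λI)^k v = 0 for every generalised eigenvector v of λ).

  λ = -3: largest Jordan block has size 2, contributing (x + 3)^2
  λ = 5: largest Jordan block has size 1, contributing (x − 5)

So m_A(x) = (x - 5)*(x + 3)^2 = x^3 + x^2 - 21*x - 45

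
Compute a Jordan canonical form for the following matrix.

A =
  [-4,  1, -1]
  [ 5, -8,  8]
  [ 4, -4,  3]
J_3(-3)

The characteristic polynomial is
  det(x·I − A) = x^3 + 9*x^2 + 27*x + 27 = (x + 3)^3

Eigenvalues and multiplicities (the geometric multiplicity of λ is n − rank(A − λI), which equals the number of Jordan blocks for λ):
  λ = -3: algebraic multiplicity = 3, geometric multiplicity = 1

Determining the block sizes for each eigenvalue:
  λ = -3: one block (gm = 1), so the single block has size am = 3 → block sizes [3]

Assembling the blocks gives a Jordan form
J =
  [-3,  1,  0]
  [ 0, -3,  1]
  [ 0,  0, -3]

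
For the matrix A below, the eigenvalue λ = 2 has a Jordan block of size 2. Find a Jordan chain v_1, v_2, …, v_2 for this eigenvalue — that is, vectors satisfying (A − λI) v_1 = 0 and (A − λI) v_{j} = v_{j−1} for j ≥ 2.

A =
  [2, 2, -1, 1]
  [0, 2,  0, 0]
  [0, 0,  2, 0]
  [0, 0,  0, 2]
A Jordan chain for λ = 2 of length 2:
v_1 = (2, 0, 0, 0)ᵀ
v_2 = (0, 1, 0, 0)ᵀ

Let N = A − (2)·I. We want v_2 with N^2 v_2 = 0 but N^1 v_2 ≠ 0; then v_{j-1} := N · v_j for j = 2, …, 2.

Pick v_2 = (0, 1, 0, 0)ᵀ.
Then v_1 = N · v_2 = (2, 0, 0, 0)ᵀ.

Sanity check: (A − (2)·I) v_1 = (0, 0, 0, 0)ᵀ = 0. ✓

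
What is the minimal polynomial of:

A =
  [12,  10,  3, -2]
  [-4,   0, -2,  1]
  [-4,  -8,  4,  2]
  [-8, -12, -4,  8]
x^2 - 12*x + 36

The characteristic polynomial is χ_A(x) = (x - 6)^4, so the eigenvalues are known. The minimal polynomial is
  m_A(x) = Π_λ (x − λ)^{k_λ}
where k_λ is the size of the *largest* Jordan block for λ (equivalently, the smallest k with (A − λI)^k v = 0 for every generalised eigenvector v of λ).

  λ = 6: largest Jordan block has size 2, contributing (x − 6)^2

So m_A(x) = (x - 6)^2 = x^2 - 12*x + 36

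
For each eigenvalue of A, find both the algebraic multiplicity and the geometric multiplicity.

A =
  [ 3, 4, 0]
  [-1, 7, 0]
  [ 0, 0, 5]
λ = 5: alg = 3, geom = 2

Step 1 — factor the characteristic polynomial to read off the algebraic multiplicities:
  χ_A(x) = (x - 5)^3

Step 2 — compute geometric multiplicities via the rank-nullity identity g(λ) = n − rank(A − λI):
  rank(A − (5)·I) = 1, so dim ker(A − (5)·I) = n − 1 = 2

Summary:
  λ = 5: algebraic multiplicity = 3, geometric multiplicity = 2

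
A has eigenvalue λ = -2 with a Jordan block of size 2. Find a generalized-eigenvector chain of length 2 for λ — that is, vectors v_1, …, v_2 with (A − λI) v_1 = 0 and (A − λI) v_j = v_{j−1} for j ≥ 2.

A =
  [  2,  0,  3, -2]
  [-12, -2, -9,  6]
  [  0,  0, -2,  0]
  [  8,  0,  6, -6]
A Jordan chain for λ = -2 of length 2:
v_1 = (4, -12, 0, 8)ᵀ
v_2 = (1, 0, 0, 0)ᵀ

Let N = A − (-2)·I. We want v_2 with N^2 v_2 = 0 but N^1 v_2 ≠ 0; then v_{j-1} := N · v_j for j = 2, …, 2.

Pick v_2 = (1, 0, 0, 0)ᵀ.
Then v_1 = N · v_2 = (4, -12, 0, 8)ᵀ.

Sanity check: (A − (-2)·I) v_1 = (0, 0, 0, 0)ᵀ = 0. ✓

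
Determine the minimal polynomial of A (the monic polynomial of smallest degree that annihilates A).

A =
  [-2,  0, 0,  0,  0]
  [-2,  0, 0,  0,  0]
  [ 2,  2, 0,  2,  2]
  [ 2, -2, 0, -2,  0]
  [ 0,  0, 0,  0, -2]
x^2 + 2*x

The characteristic polynomial is χ_A(x) = x^2*(x + 2)^3, so the eigenvalues are known. The minimal polynomial is
  m_A(x) = Π_λ (x − λ)^{k_λ}
where k_λ is the size of the *largest* Jordan block for λ (equivalently, the smallest k with (A − λI)^k v = 0 for every generalised eigenvector v of λ).

  λ = -2: largest Jordan block has size 1, contributing (x + 2)
  λ = 0: largest Jordan block has size 1, contributing (x − 0)

So m_A(x) = x*(x + 2) = x^2 + 2*x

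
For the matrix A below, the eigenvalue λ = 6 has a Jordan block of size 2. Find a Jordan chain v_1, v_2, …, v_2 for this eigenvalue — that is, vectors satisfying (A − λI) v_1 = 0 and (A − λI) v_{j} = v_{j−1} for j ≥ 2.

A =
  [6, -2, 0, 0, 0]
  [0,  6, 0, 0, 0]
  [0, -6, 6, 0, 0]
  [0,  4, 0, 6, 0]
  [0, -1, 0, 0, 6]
A Jordan chain for λ = 6 of length 2:
v_1 = (-2, 0, -6, 4, -1)ᵀ
v_2 = (0, 1, 0, 0, 0)ᵀ

Let N = A − (6)·I. We want v_2 with N^2 v_2 = 0 but N^1 v_2 ≠ 0; then v_{j-1} := N · v_j for j = 2, …, 2.

Pick v_2 = (0, 1, 0, 0, 0)ᵀ.
Then v_1 = N · v_2 = (-2, 0, -6, 4, -1)ᵀ.

Sanity check: (A − (6)·I) v_1 = (0, 0, 0, 0, 0)ᵀ = 0. ✓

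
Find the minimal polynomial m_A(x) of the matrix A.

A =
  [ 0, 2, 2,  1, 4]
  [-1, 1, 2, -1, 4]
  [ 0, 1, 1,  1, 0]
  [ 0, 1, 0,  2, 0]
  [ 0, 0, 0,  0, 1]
x^3 - 3*x^2 + 3*x - 1

The characteristic polynomial is χ_A(x) = (x - 1)^5, so the eigenvalues are known. The minimal polynomial is
  m_A(x) = Π_λ (x − λ)^{k_λ}
where k_λ is the size of the *largest* Jordan block for λ (equivalently, the smallest k with (A − λI)^k v = 0 for every generalised eigenvector v of λ).

  λ = 1: largest Jordan block has size 3, contributing (x − 1)^3

So m_A(x) = (x - 1)^3 = x^3 - 3*x^2 + 3*x - 1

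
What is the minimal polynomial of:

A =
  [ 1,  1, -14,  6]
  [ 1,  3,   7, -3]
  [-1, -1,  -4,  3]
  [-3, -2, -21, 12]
x^3 - 9*x^2 + 27*x - 27

The characteristic polynomial is χ_A(x) = (x - 3)^4, so the eigenvalues are known. The minimal polynomial is
  m_A(x) = Π_λ (x − λ)^{k_λ}
where k_λ is the size of the *largest* Jordan block for λ (equivalently, the smallest k with (A − λI)^k v = 0 for every generalised eigenvector v of λ).

  λ = 3: largest Jordan block has size 3, contributing (x − 3)^3

So m_A(x) = (x - 3)^3 = x^3 - 9*x^2 + 27*x - 27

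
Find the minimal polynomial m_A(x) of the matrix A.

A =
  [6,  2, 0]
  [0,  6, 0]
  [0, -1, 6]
x^2 - 12*x + 36

The characteristic polynomial is χ_A(x) = (x - 6)^3, so the eigenvalues are known. The minimal polynomial is
  m_A(x) = Π_λ (x − λ)^{k_λ}
where k_λ is the size of the *largest* Jordan block for λ (equivalently, the smallest k with (A − λI)^k v = 0 for every generalised eigenvector v of λ).

  λ = 6: largest Jordan block has size 2, contributing (x − 6)^2

So m_A(x) = (x - 6)^2 = x^2 - 12*x + 36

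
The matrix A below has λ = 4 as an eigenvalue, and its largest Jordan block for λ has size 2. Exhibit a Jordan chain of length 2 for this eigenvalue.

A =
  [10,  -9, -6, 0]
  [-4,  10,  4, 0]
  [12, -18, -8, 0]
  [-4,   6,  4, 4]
A Jordan chain for λ = 4 of length 2:
v_1 = (6, -4, 12, -4)ᵀ
v_2 = (1, 0, 0, 0)ᵀ

Let N = A − (4)·I. We want v_2 with N^2 v_2 = 0 but N^1 v_2 ≠ 0; then v_{j-1} := N · v_j for j = 2, …, 2.

Pick v_2 = (1, 0, 0, 0)ᵀ.
Then v_1 = N · v_2 = (6, -4, 12, -4)ᵀ.

Sanity check: (A − (4)·I) v_1 = (0, 0, 0, 0)ᵀ = 0. ✓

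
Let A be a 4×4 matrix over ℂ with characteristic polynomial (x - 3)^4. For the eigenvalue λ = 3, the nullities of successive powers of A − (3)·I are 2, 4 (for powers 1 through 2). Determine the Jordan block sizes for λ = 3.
Block sizes for λ = 3: [2, 2]

From the dimensions of kernels of powers, the number of Jordan blocks of size at least j is d_j − d_{j−1} where d_j = dim ker(N^j) (with d_0 = 0). Computing the differences gives [2, 2].
The number of blocks of size exactly k is (#blocks of size ≥ k) − (#blocks of size ≥ k + 1), so the partition is: 2 block(s) of size 2.
In nonincreasing order the block sizes are [2, 2].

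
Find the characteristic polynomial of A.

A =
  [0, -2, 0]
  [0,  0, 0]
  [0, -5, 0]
x^3

Expanding det(x·I − A) (e.g. by cofactor expansion or by noting that A is similar to its Jordan form J, which has the same characteristic polynomial as A) gives
  χ_A(x) = x^3
which factors as x^3. The eigenvalues (with algebraic multiplicities) are λ = 0 with multiplicity 3.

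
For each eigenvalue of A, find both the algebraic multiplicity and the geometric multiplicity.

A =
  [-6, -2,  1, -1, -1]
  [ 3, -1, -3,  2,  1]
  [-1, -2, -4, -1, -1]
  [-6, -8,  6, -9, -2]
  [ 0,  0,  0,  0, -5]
λ = -5: alg = 5, geom = 3

Step 1 — factor the characteristic polynomial to read off the algebraic multiplicities:
  χ_A(x) = (x + 5)^5

Step 2 — compute geometric multiplicities via the rank-nullity identity g(λ) = n − rank(A − λI):
  rank(A − (-5)·I) = 2, so dim ker(A − (-5)·I) = n − 2 = 3

Summary:
  λ = -5: algebraic multiplicity = 5, geometric multiplicity = 3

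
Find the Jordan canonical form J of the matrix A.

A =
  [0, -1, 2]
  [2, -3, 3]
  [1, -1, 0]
J_3(-1)

The characteristic polynomial is
  det(x·I − A) = x^3 + 3*x^2 + 3*x + 1 = (x + 1)^3

Eigenvalues and multiplicities (the geometric multiplicity of λ is n − rank(A − λI), which equals the number of Jordan blocks for λ):
  λ = -1: algebraic multiplicity = 3, geometric multiplicity = 1

Determining the block sizes for each eigenvalue:
  λ = -1: one block (gm = 1), so the single block has size am = 3 → block sizes [3]

Assembling the blocks gives a Jordan form
J =
  [-1,  1,  0]
  [ 0, -1,  1]
  [ 0,  0, -1]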